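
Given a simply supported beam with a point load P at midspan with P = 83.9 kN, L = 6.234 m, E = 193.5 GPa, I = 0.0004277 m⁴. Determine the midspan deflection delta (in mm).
Model: a simply supported beam with a point load P at midspan, so delta = (P·L^3) / (48·E·I).
Convert to SI units:
  P = 83.9 kN = 83900 N
  E = 193.5 GPa = 1.935 × 10¹¹ Pa
Substitute:
  delta = (83900 × 6.234^3) / (48 × (1.935 × 10¹¹) × 0.0004277)
  delta = 0.005117 m
Convert: delta = 0.005117 m = 5.117 mm
Final answer: delta = 5.117 mm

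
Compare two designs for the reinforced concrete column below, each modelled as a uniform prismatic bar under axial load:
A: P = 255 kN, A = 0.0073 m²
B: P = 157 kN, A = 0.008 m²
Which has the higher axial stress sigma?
Model: a uniform prismatic bar under axial load, so sigma = P / A (SI units).
  A: sigma = 255000 / 0.0073 = 3.493 × 10⁷ Pa = 34.93 MPa
  B: sigma = 157000 / 0.008 = 1.962 × 10⁷ Pa = 19.62 MPa
34.93 MPa > 19.62 MPa, so A is larger.
Final answer: A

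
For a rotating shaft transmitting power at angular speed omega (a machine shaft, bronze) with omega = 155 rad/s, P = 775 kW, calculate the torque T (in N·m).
Model: a rotating shaft transmitting power at angular speed omega, so P = T·omega.
Solve for T: T = P / omega.
Convert to SI units:
  P = 775 kW = 775000 W
Substitute:
  T = 775000 / 155
  T = 5000 N·m
Final answer: T = 5000 N·m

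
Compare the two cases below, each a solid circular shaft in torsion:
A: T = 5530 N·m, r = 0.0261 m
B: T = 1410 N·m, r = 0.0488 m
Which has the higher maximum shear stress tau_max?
Model: a solid circular shaft in torsion, so tau_max = (2·T) / (π·r^3) (SI units).
  A: tau_max = (2 × 5530) / (π × 0.0261^3) = 1.98 × 10⁸ Pa = 198 MPa
  B: tau_max = (2 × 1410) / (π × 0.0488^3) = 7.724 × 10⁶ Pa = 7.724 MPa
198 MPa > 7.724 MPa, so A is larger.
Final answer: A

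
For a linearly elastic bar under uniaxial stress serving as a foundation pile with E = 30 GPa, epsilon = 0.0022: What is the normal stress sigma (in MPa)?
Model: a linearly elastic bar under uniaxial stress, so sigma = E·epsilon.
Convert to SI units:
  E = 30 GPa = 3 × 10¹⁰ Pa
Substitute:
  sigma = (3 × 10¹⁰) × 0.0022
  sigma = 6.6 × 10⁷ Pa
Convert: sigma = 6.6 × 10⁷ Pa = 66 MPa
Final answer: sigma = 66 MPa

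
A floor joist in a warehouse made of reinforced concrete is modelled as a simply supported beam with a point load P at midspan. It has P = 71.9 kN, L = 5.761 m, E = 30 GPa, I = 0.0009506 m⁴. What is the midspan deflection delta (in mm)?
Model: a simply supported beam with a point load P at midspan, so delta = (P·L^3) / (48·E·I).
Convert to SI units:
  P = 71.9 kN = 71900 N
  E = 30 GPa = 3 × 10¹⁰ Pa
Substitute:
  delta = (71900 × 5.761^3) / (48 × (3 × 10¹⁰) × 0.0009506)
  delta = 0.01004 m
Convert: delta = 0.01004 m = 10.04 mm
Final answer: delta = 10.04 mm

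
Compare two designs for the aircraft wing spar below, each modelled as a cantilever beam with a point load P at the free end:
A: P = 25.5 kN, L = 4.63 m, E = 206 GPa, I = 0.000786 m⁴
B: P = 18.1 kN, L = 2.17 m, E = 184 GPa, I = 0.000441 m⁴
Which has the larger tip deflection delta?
Model: a cantilever beam with a point load P at the free end, so delta = (P·L^3) / (3·E·I) (SI units).
  A: delta = (25500 × 4.63^3) / (3 × (2.06 × 10¹¹) × 0.000786) = 0.00521 m = 5.21 mm
  B: delta = (18100 × 2.17^3) / (3 × (1.84 × 10¹¹) × 0.000441) = 0.0007598 m = 0.7598 mm
5.21 mm > 0.7598 mm, so A is larger.
Final answer: A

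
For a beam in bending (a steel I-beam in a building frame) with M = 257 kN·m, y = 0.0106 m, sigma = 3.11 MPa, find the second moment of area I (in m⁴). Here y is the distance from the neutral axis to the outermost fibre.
Model: a beam in bending, so sigma = (M·y) / I.
Solve for I: I = (M·y) / sigma.
Convert to SI units:
  M = 257 kN·m = 257000 N·m
  sigma = 3.11 MPa = 3.11 × 10⁶ Pa
Substitute:
  I = (257000 × 0.0106) / (3.11 × 10⁶)
  I = 0.0008759 m⁴
Final answer: I = 0.0008759 m⁴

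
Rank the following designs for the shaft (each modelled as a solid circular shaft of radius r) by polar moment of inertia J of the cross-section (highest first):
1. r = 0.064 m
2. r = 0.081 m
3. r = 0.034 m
Model: a solid circular shaft of radius r, so J = (π·r^4) / 2 (SI units).
  Case 1: J = (π × 0.064^4) / 2 = 2.635 × 10⁻⁵ m⁴
  Case 2: J = (π × 0.081^4) / 2 = 6.762 × 10⁻⁵ m⁴
  Case 3: J = (π × 0.034^4) / 2 = 2.099 × 10⁻⁶ m⁴
Ordering: 6.762 × 10⁻⁵ m⁴ (case 2) > 2.635 × 10⁻⁵ m⁴ (case 1) > 2.099 × 10⁻⁶ m⁴ (case 3)
Final answer: 2, 1, 3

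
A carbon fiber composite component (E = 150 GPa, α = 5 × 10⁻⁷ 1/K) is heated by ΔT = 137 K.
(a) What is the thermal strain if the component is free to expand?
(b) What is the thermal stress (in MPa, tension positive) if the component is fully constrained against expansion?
(a) Free thermal strain ε_th = α·ΔT = (5 × 10⁻⁷) × 137 = 6.85 × 10⁻⁵
(b) Fully constrained, the expansion is suppressed, so σ = -E·α·ΔT. Convert E = 150 GPa = 1.5 × 10¹¹ Pa.
  σ = -(1.5 × 10¹¹) × (5 × 10⁻⁷) × 137 = -1.028 × 10⁷ Pa = -10.28 MPa (compressive)
Final answer: (a) ε_th = 6.85 × 10⁻⁵, (b) σ = -10.28 MPa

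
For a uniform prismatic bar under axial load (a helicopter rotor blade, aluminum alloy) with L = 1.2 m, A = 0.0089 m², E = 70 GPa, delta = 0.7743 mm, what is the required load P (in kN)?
Model: a uniform prismatic bar under axial load, so delta = (P·L) / (A·E).
Solve for P: P = (delta·A·E) / L.
Convert to SI units:
  E = 70 GPa = 7 × 10¹⁰ Pa
  delta = 0.7743 mm = 0.0007743 m
Substitute:
  P = (0.0007743 × 0.0089 × (7 × 10¹⁰)) / 1.2
  P = 402000 N
Convert: P = 402000 N = 402 kN
Final answer: P = 402 kN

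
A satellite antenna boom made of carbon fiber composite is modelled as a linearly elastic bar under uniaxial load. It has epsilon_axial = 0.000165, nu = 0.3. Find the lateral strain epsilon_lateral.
Model: a linearly elastic bar under uniaxial load, so epsilon_lateral = -nu·epsilon_axial.
Substitute:
  epsilon_lateral = -(0.3 × 0.000165)
  epsilon_lateral = -4.95 × 10⁻⁵
Final answer: epsilon_lateral = -4.95 × 10⁻⁵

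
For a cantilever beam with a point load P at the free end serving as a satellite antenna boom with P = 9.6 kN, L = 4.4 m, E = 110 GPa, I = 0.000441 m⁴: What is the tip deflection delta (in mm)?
Model: a cantilever beam with a point load P at the free end, so delta = (P·L^3) / (3·E·I).
Convert to SI units:
  P = 9.6 kN = 9600 N
  E = 110 GPa = 1.1 × 10¹¹ Pa
Substitute:
  delta = (9600 × 4.4^3) / (3 × (1.1 × 10¹¹) × 0.000441)
  delta = 0.005619 m
Convert: delta = 0.005619 m = 5.619 mm
Final answer: delta = 5.619 mm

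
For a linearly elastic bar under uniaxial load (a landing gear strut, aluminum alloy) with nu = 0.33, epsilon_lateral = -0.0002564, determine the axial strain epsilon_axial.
Model: a linearly elastic bar under uniaxial load, so epsilon_lateral = -nu·epsilon_axial.
Solve for epsilon_axial: epsilon_axial = -epsilon_lateral / nu.
Substitute:
  epsilon_axial = -(-0.0002564) / 0.33
  epsilon_axial = 0.000777
Final answer: epsilon_axial = 0.000777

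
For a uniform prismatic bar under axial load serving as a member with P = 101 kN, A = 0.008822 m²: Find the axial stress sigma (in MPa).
Model: a uniform prismatic bar under axial load, so sigma = P / A.
Convert to SI units:
  P = 101 kN = 101000 N
Substitute:
  sigma = 101000 / 0.008822
  sigma = 1.145 × 10⁷ Pa
Convert: sigma = 1.145 × 10⁷ Pa = 11.45 MPa
Final answer: sigma = 11.45 MPa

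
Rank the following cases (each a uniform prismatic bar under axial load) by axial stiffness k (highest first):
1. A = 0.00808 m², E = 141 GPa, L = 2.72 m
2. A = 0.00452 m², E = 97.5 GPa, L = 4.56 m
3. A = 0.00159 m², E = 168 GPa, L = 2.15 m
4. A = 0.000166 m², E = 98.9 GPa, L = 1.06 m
Model: a uniform prismatic bar under axial load, so k = (A·E) / L (SI units).
  Case 1: k = (0.00808 × (1.41 × 10¹¹)) / 2.72 = 4.189 × 10⁸ N/m = 418.9 MN/m
  Case 2: k = (0.00452 × (9.75 × 10¹⁰)) / 4.56 = 9.664 × 10⁷ N/m = 96.64 MN/m
  Case 3: k = (0.00159 × (1.68 × 10¹¹)) / 2.15 = 1.242 × 10⁸ N/m = 124.2 MN/m
  Case 4: k = (0.000166 × (9.89 × 10¹⁰)) / 1.06 = 1.549 × 10⁷ N/m = 15.49 MN/m
Ordering: 418.9 MN/m (case 1) > 124.2 MN/m (case 3) > 96.64 MN/m (case 2) > 15.49 MN/m (case 4)
Final answer: 1, 3, 2, 4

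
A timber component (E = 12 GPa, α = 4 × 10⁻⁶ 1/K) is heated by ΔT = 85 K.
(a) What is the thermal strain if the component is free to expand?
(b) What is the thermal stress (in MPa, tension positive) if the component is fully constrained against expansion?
(a) Free thermal strain ε_th = α·ΔT = (4 × 10⁻⁶) × 85 = 0.00034
(b) Fully constrained, the expansion is suppressed, so σ = -E·α·ΔT. Convert E = 12 GPa = 1.2 × 10¹⁰ Pa.
  σ = -(1.2 × 10¹⁰) × (4 × 10⁻⁶) × 85 = -4.08 × 10⁶ Pa = -4.08 MPa (compressive)
Final answer: (a) ε_th = 0.00034, (b) σ = -4.08 MPa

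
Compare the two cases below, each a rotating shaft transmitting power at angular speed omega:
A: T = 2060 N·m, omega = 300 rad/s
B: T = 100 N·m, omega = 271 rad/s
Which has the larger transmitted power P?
Model: a rotating shaft transmitting power at angular speed omega, so P = T·omega (SI units).
  A: P = 2060 × 300 = 618000 W = 618 kW
  B: P = 100 × 271 = 27100 W = 27.1 kW
618 kW > 27.1 kW, so A is larger.
Final answer: A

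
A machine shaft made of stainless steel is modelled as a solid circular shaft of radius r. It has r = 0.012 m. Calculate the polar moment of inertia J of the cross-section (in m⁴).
Model: a solid circular shaft of radius r, so J = (π·r^4) / 2.
Substitute:
  J = (π × 0.012^4) / 2
  J = 3.257 × 10⁻⁸ m⁴
Final answer: J = 3.257 × 10⁻⁸ m⁴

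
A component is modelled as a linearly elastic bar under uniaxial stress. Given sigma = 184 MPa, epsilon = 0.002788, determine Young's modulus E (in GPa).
Model: a linearly elastic bar under uniaxial stress, so epsilon = sigma / E.
Solve for E: E = sigma / epsilon.
Convert to SI units:
  sigma = 184 MPa = 1.84 × 10⁸ Pa
Substitute:
  E = (1.84 × 10⁸) / 0.002788
  E = 6.6 × 10¹⁰ Pa
Convert: E = 6.6 × 10¹⁰ Pa = 66 GPa
Final answer: E = 66 GPa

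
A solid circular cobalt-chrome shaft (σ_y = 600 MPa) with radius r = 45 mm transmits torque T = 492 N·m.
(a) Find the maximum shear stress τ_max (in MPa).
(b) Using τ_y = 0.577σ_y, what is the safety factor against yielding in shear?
(a) For a solid circular shaft, τ_max = T·r/J with J = π·r^4/2, i.e. τ_max = 2·T / (π·r^3). Convert r = 45 mm = 0.045 m.
  τ_max = (2 × 492) / (π × 0.045^3) = 3.437 × 10⁶ Pa = 3.437 MPa
(b) τ_y = 0.577 × 600 = 346.2 MPa
  SF = τ_y/τ_max = 346.2 / 3.437 = 100.7
Final answer: (a) τ_max = 3.437 MPa, (b) SF = 100.7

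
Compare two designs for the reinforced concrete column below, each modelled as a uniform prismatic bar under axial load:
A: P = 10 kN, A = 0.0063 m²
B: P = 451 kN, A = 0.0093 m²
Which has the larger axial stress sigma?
Model: a uniform prismatic bar under axial load, so sigma = P / A (SI units).
  A: sigma = 10000 / 0.0063 = 1.587 × 10⁶ Pa = 1.587 MPa
  B: sigma = 451000 / 0.0093 = 4.849 × 10⁷ Pa = 48.49 MPa
48.49 MPa > 1.587 MPa, so B is larger.
Final answer: B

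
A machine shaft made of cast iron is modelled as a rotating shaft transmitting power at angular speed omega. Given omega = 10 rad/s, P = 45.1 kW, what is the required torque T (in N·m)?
Model: a rotating shaft transmitting power at angular speed omega, so P = T·omega.
Solve for T: T = P / omega.
Convert to SI units:
  P = 45.1 kW = 45100 W
Substitute:
  T = 45100 / 10
  T = 4510 N·m
Final answer: T = 4510 N·m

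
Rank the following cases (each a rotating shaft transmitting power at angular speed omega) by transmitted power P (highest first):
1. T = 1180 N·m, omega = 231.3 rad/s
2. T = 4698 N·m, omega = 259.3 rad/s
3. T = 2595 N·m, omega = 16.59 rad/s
Model: a rotating shaft transmitting power at angular speed omega, so P = T·omega (SI units).
  Case 1: P = 1180 × 231.3 = 272900 W = 272.9 kW
  Case 2: P = 4698 × 259.3 = 1.218 × 10⁶ W = 1218 kW
  Case 3: P = 2595 × 16.59 = 43050 W = 43.05 kW
Ordering: 1218 kW (case 2) > 272.9 kW (case 1) > 43.05 kW (case 3)
Final answer: 2, 1, 3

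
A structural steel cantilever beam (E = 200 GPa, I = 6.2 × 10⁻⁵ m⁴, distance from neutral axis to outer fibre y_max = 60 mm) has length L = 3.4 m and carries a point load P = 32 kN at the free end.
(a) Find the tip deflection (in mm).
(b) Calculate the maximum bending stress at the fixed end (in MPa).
(a) Tip deflection of a cantilever with an end point load: δ = P·L^3 / (3·E·I). Convert P = 32 kN = 32000 N, E = 200 GPa = 2 × 10¹¹ Pa.
  δ = (32000 × 3.4^3) / (3 × (2 × 10¹¹) × (6.2 × 10⁻⁵)) = 0.03381 m = 33.81 mm
(b) Maximum bending moment at the fixed end: M = P·L = 32000 × 3.4 = 108800 N·m. Convert y_max = 60 mm = 0.06 m.
  σ = M·y_max / I = (108800 × 0.06) / (6.2 × 10⁻⁵) = 1.053 × 10⁸ Pa = 105.3 MPa
Final answer: (a) δ = 33.81 mm, (b) σ = 105.3 MPa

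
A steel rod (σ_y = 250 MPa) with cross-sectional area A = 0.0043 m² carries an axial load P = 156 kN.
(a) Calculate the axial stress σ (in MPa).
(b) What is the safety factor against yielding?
(a) Axial stress σ = P/A. Convert P = 156 kN = 156000 N.
  σ = 156000 / 0.0043 = 3.628 × 10⁷ Pa = 36.28 MPa
(b) Safety factor SF = σ_y/σ = 250 / 36.28 = 6.891
Final answer: (a) σ = 36.28 MPa, (b) SF = 6.891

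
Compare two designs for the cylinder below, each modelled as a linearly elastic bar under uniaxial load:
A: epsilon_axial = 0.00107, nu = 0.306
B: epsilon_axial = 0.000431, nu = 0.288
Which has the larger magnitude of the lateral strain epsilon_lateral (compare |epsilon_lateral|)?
Model: a linearly elastic bar under uniaxial load, so epsilon_lateral = -nu·epsilon_axial (SI units).
  A: epsilon_lateral = -(0.306 × 0.00107) = -0.0003274
  B: epsilon_lateral = -(0.288 × 0.000431) = -0.0001241
|epsilon_lateral|: A = 0.0003274, B = 0.0001241, so A is larger in magnitude.
Final answer: A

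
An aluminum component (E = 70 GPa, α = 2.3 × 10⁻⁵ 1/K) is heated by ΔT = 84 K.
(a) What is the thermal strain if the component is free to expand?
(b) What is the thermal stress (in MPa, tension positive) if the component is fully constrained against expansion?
(a) Free thermal strain ε_th = α·ΔT = (2.3 × 10⁻⁵) × 84 = 0.001932
(b) Fully constrained, the expansion is suppressed, so σ = -E·α·ΔT. Convert E = 70 GPa = 7 × 10¹⁰ Pa.
  σ = -(7 × 10¹⁰) × (2.3 × 10⁻⁵) × 84 = -1.352 × 10⁸ Pa = -135.2 MPa (compressive)
Final answer: (a) ε_th = 0.001932, (b) σ = -135.2 MPa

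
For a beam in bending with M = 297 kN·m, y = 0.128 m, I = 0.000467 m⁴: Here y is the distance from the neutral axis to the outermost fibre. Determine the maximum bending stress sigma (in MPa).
Model: a beam in bending, so sigma = (M·y) / I.
Convert to SI units:
  M = 297 kN·m = 297000 N·m
Substitute:
  sigma = (297000 × 0.128) / 0.000467
  sigma = 8.14 × 10⁷ Pa
Convert: sigma = 8.14 × 10⁷ Pa = 81.4 MPa
Final answer: sigma = 81.4 MPa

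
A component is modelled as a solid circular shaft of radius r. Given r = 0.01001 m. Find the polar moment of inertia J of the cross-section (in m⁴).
Model: a solid circular shaft of radius r, so J = (π·r^4) / 2.
Substitute:
  J = (π × 0.01001^4) / 2
  J = 1.577 × 10⁻⁸ m⁴
Final answer: J = 1.577 × 10⁻⁸ m⁴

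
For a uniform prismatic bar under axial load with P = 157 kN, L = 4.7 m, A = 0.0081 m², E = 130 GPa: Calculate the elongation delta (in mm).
Model: a uniform prismatic bar under axial load, so delta = (P·L) / (A·E).
Convert to SI units:
  P = 157 kN = 157000 N
  E = 130 GPa = 1.3 × 10¹¹ Pa
Substitute:
  delta = (157000 × 4.7) / (0.0081 × (1.3 × 10¹¹))
  delta = 0.0007008 m
Convert: delta = 0.0007008 m = 0.7008 mm
Final answer: delta = 0.7008 mm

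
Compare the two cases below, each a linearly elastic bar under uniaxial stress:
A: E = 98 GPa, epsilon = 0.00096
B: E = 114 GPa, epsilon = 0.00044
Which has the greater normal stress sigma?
Model: a linearly elastic bar under uniaxial stress, so sigma = E·epsilon (SI units).
  A: sigma = (9.8 × 10¹⁰) × 0.00096 = 9.408 × 10⁷ Pa = 94.08 MPa
  B: sigma = (1.14 × 10¹¹) × 0.00044 = 5.016 × 10⁷ Pa = 50.16 MPa
94.08 MPa > 50.16 MPa, so A is larger.
Final answer: A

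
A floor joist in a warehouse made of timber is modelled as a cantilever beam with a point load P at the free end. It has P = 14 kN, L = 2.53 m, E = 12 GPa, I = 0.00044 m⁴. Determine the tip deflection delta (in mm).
Model: a cantilever beam with a point load P at the free end, so delta = (P·L^3) / (3·E·I).
Convert to SI units:
  P = 14 kN = 14000 N
  E = 12 GPa = 1.2 × 10¹⁰ Pa
Substitute:
  delta = (14000 × 2.53^3) / (3 × (1.2 × 10¹⁰) × 0.00044)
  delta = 0.01431 m
Convert: delta = 0.01431 m = 14.31 mm
Final answer: delta = 14.31 mm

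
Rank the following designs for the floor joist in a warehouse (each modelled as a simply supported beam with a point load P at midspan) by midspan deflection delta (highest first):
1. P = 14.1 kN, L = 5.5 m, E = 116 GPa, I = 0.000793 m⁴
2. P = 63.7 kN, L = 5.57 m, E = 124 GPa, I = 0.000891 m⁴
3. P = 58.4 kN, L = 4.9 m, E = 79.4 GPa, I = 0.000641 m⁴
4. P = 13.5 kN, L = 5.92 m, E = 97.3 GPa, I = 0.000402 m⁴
Model: a simply supported beam with a point load P at midspan, so delta = (P·L^3) / (48·E·I) (SI units).
  Case 1: delta = (14100 × 5.5^3) / (48 × (1.16 × 10¹¹) × 0.000793) = 0.0005313 m = 0.5313 mm
  Case 2: delta = (63700 × 5.57^3) / (48 × (1.24 × 10¹¹) × 0.000891) = 0.002076 m = 2.076 mm
  Case 3: delta = (58400 × 4.9^3) / (48 × (7.94 × 10¹⁰) × 0.000641) = 0.002812 m = 2.812 mm
  Case 4: delta = (13500 × 5.92^3) / (48 × (9.73 × 10¹⁰) × 0.000402) = 0.001492 m = 1.492 mm
Ordering: 2.812 mm (case 3) > 2.076 mm (case 2) > 1.492 mm (case 4) > 0.5313 mm (case 1)
Final answer: 3, 2, 4, 1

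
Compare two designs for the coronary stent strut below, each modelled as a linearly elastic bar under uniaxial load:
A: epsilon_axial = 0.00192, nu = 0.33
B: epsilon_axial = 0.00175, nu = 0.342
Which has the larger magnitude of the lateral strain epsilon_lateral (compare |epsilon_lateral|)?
Model: a linearly elastic bar under uniaxial load, so epsilon_lateral = -nu·epsilon_axial (SI units).
  A: epsilon_lateral = -(0.33 × 0.00192) = -0.0006336
  B: epsilon_lateral = -(0.342 × 0.00175) = -0.0005985
|epsilon_lateral|: A = 0.0006336, B = 0.0005985, so A is larger in magnitude.
Final answer: A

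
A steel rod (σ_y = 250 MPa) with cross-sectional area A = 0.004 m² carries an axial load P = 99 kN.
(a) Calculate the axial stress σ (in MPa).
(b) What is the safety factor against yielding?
(a) Axial stress σ = P/A. Convert P = 99 kN = 99000 N.
  σ = 99000 / 0.004 = 2.475 × 10⁷ Pa = 24.75 MPa
(b) Safety factor SF = σ_y/σ = 250 / 24.75 = 10.1
Final answer: (a) σ = 24.75 MPa, (b) SF = 10.1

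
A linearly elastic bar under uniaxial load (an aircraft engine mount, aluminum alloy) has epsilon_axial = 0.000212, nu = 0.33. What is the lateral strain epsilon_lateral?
Model: a linearly elastic bar under uniaxial load, so epsilon_lateral = -nu·epsilon_axial.
Substitute:
  epsilon_lateral = -(0.33 × 0.000212)
  epsilon_lateral = -6.996 × 10⁻⁵
Final answer: epsilon_lateral = -6.996 × 10⁻⁵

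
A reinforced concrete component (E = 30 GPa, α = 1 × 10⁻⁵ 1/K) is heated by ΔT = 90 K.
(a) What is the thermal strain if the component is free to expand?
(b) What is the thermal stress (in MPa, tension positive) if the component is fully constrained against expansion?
(a) Free thermal strain ε_th = α·ΔT = (1 × 10⁻⁵) × 90 = 0.0009
(b) Fully constrained, the expansion is suppressed, so σ = -E·α·ΔT. Convert E = 30 GPa = 3 × 10¹⁰ Pa.
  σ = -(3 × 10¹⁰) × (1 × 10⁻⁵) × 90 = -2.7 × 10⁷ Pa = -27 MPa (compressive)
Final answer: (a) ε_th = 0.0009, (b) σ = -27 MPa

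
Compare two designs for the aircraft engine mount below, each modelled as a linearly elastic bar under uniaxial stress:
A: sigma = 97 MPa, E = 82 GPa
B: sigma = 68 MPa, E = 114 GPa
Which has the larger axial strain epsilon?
Model: a linearly elastic bar under uniaxial stress, so epsilon = sigma / E (SI units).
  A: epsilon = (9.7 × 10⁷) / (8.2 × 10¹⁰) = 0.001183
  B: epsilon = (6.8 × 10⁷) / (1.14 × 10¹¹) = 0.0005965
0.001183 > 0.0005965, so A is larger.
Final answer: A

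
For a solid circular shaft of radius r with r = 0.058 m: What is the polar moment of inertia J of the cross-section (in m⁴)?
Model: a solid circular shaft of radius r, so J = (π·r^4) / 2.
Substitute:
  J = (π × 0.058^4) / 2
  J = 1.778 × 10⁻⁵ m⁴
Final answer: J = 1.778 × 10⁻⁵ m⁴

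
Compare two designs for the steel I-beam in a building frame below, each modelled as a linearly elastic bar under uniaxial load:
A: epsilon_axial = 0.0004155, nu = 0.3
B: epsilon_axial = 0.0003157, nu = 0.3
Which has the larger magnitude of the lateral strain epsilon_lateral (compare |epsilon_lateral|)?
Model: a linearly elastic bar under uniaxial load, so epsilon_lateral = -nu·epsilon_axial (SI units).
  A: epsilon_lateral = -(0.3 × 0.0004155) = -0.0001246
  B: epsilon_lateral = -(0.3 × 0.0003157) = -9.471 × 10⁻⁵
|epsilon_lateral|: A = 0.0001246, B = 9.471 × 10⁻⁵, so A is larger in magnitude.
Final answer: A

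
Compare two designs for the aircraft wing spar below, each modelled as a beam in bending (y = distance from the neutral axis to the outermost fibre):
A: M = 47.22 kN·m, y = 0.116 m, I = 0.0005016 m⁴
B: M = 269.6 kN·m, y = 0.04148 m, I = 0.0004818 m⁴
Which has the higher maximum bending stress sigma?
Model: a beam in bending (y = distance from the neutral axis to the outermost fibre), so sigma = (M·y) / I (SI units).
  A: sigma = (47220 × 0.116) / 0.0005016 = 1.092 × 10⁷ Pa = 10.92 MPa
  B: sigma = (269600 × 0.04148) / 0.0004818 = 2.321 × 10⁷ Pa = 23.21 MPa
23.21 MPa > 10.92 MPa, so B is larger.
Final answer: B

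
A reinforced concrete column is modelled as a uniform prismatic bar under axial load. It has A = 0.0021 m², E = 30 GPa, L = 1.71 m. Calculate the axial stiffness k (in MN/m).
Model: a uniform prismatic bar under axial load, so k = (A·E) / L.
Convert to SI units:
  E = 30 GPa = 3 × 10¹⁰ Pa
Substitute:
  k = (0.0021 × (3 × 10¹⁰)) / 1.71
  k = 3.684 × 10⁷ N/m
Convert: k = 3.684 × 10⁷ N/m = 36.84 MN/m
Final answer: k = 36.84 MN/m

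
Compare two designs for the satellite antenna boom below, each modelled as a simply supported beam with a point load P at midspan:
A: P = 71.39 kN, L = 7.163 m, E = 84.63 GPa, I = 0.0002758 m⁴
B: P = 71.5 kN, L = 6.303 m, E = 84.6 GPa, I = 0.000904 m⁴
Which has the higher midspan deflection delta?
Model: a simply supported beam with a point load P at midspan, so delta = (P·L^3) / (48·E·I) (SI units).
  A: delta = (71390 × 7.163^3) / (48 × (8.463 × 10¹⁰) × 0.0002758) = 0.02342 m = 23.42 mm
  B: delta = (71500 × 6.303^3) / (48 × (8.46 × 10¹⁰) × 0.000904) = 0.004877 m = 4.877 mm
23.42 mm > 4.877 mm, so A is larger.
Final answer: A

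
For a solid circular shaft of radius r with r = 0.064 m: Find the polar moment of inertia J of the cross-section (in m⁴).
Model: a solid circular shaft of radius r, so J = (π·r^4) / 2.
Substitute:
  J = (π × 0.064^4) / 2
  J = 2.635 × 10⁻⁵ m⁴
Final answer: J = 2.635 × 10⁻⁵ m⁴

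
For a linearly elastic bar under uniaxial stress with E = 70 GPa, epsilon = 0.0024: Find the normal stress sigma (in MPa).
Model: a linearly elastic bar under uniaxial stress, so sigma = E·epsilon.
Convert to SI units:
  E = 70 GPa = 7 × 10¹⁰ Pa
Substitute:
  sigma = (7 × 10¹⁰) × 0.0024
  sigma = 1.68 × 10⁸ Pa
Convert: sigma = 1.68 × 10⁸ Pa = 168 MPa
Final answer: sigma = 168 MPa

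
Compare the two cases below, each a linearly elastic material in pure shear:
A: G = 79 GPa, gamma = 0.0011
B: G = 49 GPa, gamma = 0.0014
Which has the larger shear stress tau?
Model: a linearly elastic material in pure shear, so tau = G·gamma (SI units).
  A: tau = (7.9 × 10¹⁰) × 0.0011 = 8.69 × 10⁷ Pa = 86.9 MPa
  B: tau = (4.9 × 10¹⁰) × 0.0014 = 6.86 × 10⁷ Pa = 68.6 MPa
86.9 MPa > 68.6 MPa, so A is larger.
Final answer: A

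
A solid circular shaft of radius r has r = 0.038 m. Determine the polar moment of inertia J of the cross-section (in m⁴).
Model: a solid circular shaft of radius r, so J = (π·r^4) / 2.
Substitute:
  J = (π × 0.038^4) / 2
  J = 3.275 × 10⁻⁶ m⁴
Final answer: J = 3.275 × 10⁻⁶ m⁴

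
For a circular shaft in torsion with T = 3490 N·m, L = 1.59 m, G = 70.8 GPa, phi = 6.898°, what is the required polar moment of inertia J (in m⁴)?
Model: a circular shaft in torsion, so phi = (T·L) / (G·J).
Solve for J: J = (T·L) / (phi·G).
Convert to SI units:
  G = 70.8 GPa = 7.08 × 10¹⁰ Pa
  phi = 6.898° = 0.1204 rad
Substitute:
  J = (3490 × 1.59) / (0.1204 × (7.08 × 10¹⁰))
  J = 6.51 × 10⁻⁷ m⁴
Final answer: J = 6.51 × 10⁻⁷ m⁴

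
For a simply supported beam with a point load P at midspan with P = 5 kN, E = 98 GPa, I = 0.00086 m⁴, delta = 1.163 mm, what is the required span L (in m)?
Model: a simply supported beam with a point load P at midspan, so delta = (P·L^3) / (48·E·I).
Solve for L: L = ((48·delta·E·I) / P)^(1/3).
Convert to SI units:
  P = 5 kN = 5000 N
  E = 98 GPa = 9.8 × 10¹⁰ Pa
  delta = 1.163 mm = 0.001163 m
Substitute:
  L = ((48 × 0.001163 × (9.8 × 10¹⁰) × 0.00086) / 5000)^(1/3)
  L = 9.799 m
Final answer: L = 9.799 m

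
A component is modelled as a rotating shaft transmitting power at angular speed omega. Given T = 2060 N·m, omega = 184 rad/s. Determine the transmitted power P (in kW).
Model: a rotating shaft transmitting power at angular speed omega, so P = T·omega.
Substitute:
  P = 2060 × 184
  P = 379000 W
Convert: P = 379000 W = 379 kW
Final answer: P = 379 kW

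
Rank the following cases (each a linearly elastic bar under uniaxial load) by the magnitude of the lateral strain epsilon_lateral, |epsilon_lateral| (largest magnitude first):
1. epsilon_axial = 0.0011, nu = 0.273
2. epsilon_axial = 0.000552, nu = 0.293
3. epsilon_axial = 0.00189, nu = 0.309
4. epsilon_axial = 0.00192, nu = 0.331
Model: a linearly elastic bar under uniaxial load, so epsilon_lateral = -nu·epsilon_axial (SI units).
  Case 1: epsilon_lateral = -(0.273 × 0.0011) = -0.0003003
  Case 2: epsilon_lateral = -(0.293 × 0.000552) = -0.0001617
  Case 3: epsilon_lateral = -(0.309 × 0.00189) = -0.000584
  Case 4: epsilon_lateral = -(0.331 × 0.00192) = -0.0006355
Ordering by |epsilon_lateral|: 0.0006355 (case 4) > 0.000584 (case 3) > 0.0003003 (case 1) > 0.0001617 (case 2)
Final answer: 4, 3, 1, 2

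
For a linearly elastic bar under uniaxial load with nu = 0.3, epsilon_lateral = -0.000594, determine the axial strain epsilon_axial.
Model: a linearly elastic bar under uniaxial load, so epsilon_lateral = -nu·epsilon_axial.
Solve for epsilon_axial: epsilon_axial = -epsilon_lateral / nu.
Substitute:
  epsilon_axial = -(-0.000594) / 0.3
  epsilon_axial = 0.00198
Final answer: epsilon_axial = 0.00198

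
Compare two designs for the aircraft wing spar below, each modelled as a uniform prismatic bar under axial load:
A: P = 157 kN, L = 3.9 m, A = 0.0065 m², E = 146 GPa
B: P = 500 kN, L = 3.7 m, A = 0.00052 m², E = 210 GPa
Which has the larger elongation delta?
Model: a uniform prismatic bar under axial load, so delta = (P·L) / (A·E) (SI units).
  A: delta = (157000 × 3.9) / (0.0065 × (1.46 × 10¹¹)) = 0.0006452 m = 0.6452 mm
  B: delta = (500000 × 3.7) / (0.00052 × (2.1 × 10¹¹)) = 0.01694 m = 16.94 mm
16.94 mm > 0.6452 mm, so B is larger.
Final answer: B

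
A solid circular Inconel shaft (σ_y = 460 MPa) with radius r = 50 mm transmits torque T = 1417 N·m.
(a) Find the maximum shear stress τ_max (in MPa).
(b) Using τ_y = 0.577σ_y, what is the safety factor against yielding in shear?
(a) For a solid circular shaft, τ_max = T·r/J with J = π·r^4/2, i.e. τ_max = 2·T / (π·r^3). Convert r = 50 mm = 0.05 m.
  τ_max = (2 × 1417) / (π × 0.05^3) = 7.217 × 10⁶ Pa = 7.217 MPa
(b) τ_y = 0.577 × 460 = 265.42 MPa
  SF = τ_y/τ_max = 265.42 / 7.217 = 36.78
Final answer: (a) τ_max = 7.217 MPa, (b) SF = 36.78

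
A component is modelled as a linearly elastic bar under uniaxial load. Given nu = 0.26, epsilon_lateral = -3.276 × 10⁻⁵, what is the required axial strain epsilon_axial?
Model: a linearly elastic bar under uniaxial load, so epsilon_lateral = -nu·epsilon_axial.
Solve for epsilon_axial: epsilon_axial = -epsilon_lateral / nu.
Substitute:
  epsilon_axial = -(-3.276 × 10⁻⁵) / 0.26
  epsilon_axial = 0.000126
Final answer: epsilon_axial = 0.000126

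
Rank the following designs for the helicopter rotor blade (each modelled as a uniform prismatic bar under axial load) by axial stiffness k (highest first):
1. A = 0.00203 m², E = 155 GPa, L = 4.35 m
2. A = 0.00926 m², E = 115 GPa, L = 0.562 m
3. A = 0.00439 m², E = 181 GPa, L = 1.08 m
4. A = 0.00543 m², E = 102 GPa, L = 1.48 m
Model: a uniform prismatic bar under axial load, so k = (A·E) / L (SI units).
  Case 1: k = (0.00203 × (1.55 × 10¹¹)) / 4.35 = 7.233 × 10⁷ N/m = 72.33 MN/m
  Case 2: k = (0.00926 × (1.15 × 10¹¹)) / 0.562 = 1.895 × 10⁹ N/m = 1895 MN/m
  Case 3: k = (0.00439 × (1.81 × 10¹¹)) / 1.08 = 7.357 × 10⁸ N/m = 735.7 MN/m
  Case 4: k = (0.00543 × (1.02 × 10¹¹)) / 1.48 = 3.742 × 10⁸ N/m = 374.2 MN/m
Ordering: 1895 MN/m (case 2) > 735.7 MN/m (case 3) > 374.2 MN/m (case 4) > 72.33 MN/m (case 1)
Final answer: 2, 3, 4, 1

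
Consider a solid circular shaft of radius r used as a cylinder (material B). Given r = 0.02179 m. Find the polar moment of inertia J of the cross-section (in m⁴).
Model: a solid circular shaft of radius r, so J = (π·r^4) / 2.
Substitute:
  J = (π × 0.02179^4) / 2
  J = 3.541 × 10⁻⁷ m⁴
Final answer: J = 3.541 × 10⁻⁷ m⁴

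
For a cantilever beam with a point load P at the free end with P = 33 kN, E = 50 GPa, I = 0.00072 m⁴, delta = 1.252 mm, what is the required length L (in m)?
Model: a cantilever beam with a point load P at the free end, so delta = (P·L^3) / (3·E·I).
Solve for L: L = ((3·delta·E·I) / P)^(1/3).
Convert to SI units:
  P = 33 kN = 33000 N
  E = 50 GPa = 5 × 10¹⁰ Pa
  delta = 1.252 mm = 0.001252 m
Substitute:
  L = ((3 × 0.001252 × (5 × 10¹⁰) × 0.00072) / 33000)^(1/3)
  L = 1.6 m
Final answer: L = 1.6 m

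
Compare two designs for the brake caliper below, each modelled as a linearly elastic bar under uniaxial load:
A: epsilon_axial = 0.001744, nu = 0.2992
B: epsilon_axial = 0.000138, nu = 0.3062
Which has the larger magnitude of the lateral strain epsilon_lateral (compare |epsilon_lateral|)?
Model: a linearly elastic bar under uniaxial load, so epsilon_lateral = -nu·epsilon_axial (SI units).
  A: epsilon_lateral = -(0.2992 × 0.001744) = -0.0005218
  B: epsilon_lateral = -(0.3062 × 0.000138) = -4.226 × 10⁻⁵
|epsilon_lateral|: A = 0.0005218, B = 4.226 × 10⁻⁵, so A is larger in magnitude.
Final answer: A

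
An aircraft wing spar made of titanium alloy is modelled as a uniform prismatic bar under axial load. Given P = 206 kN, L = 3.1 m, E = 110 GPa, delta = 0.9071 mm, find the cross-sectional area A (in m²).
Model: a uniform prismatic bar under axial load, so delta = (P·L) / (A·E).
Solve for A: A = (P·L) / (delta·E).
Convert to SI units:
  P = 206 kN = 206000 N
  E = 110 GPa = 1.1 × 10¹¹ Pa
  delta = 0.9071 mm = 0.0009071 m
Substitute:
  A = (206000 × 3.1) / (0.0009071 × (1.1 × 10¹¹))
  A = 0.0064 m²
Final answer: A = 0.0064 m²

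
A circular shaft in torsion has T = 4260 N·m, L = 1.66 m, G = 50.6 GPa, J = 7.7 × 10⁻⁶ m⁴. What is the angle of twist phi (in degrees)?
Model: a circular shaft in torsion, so phi = (T·L) / (G·J).
Convert to SI units:
  G = 50.6 GPa = 5.06 × 10¹⁰ Pa
Substitute:
  phi = (4260 × 1.66) / ((5.06 × 10¹⁰) × (7.7 × 10⁻⁶))
  phi = 0.01815 rad
Convert to degrees: phi = 0.01815 × 180/π = 1.04°
Final answer: phi = 1.04°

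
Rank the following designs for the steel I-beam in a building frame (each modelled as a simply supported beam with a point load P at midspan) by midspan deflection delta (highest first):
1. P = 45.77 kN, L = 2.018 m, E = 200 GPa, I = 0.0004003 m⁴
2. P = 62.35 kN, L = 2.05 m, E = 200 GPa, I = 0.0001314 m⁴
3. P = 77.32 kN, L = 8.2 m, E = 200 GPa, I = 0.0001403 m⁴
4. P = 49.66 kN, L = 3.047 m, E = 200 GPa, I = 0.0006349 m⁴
Model: a simply supported beam with a point load P at midspan, so delta = (P·L^3) / (48·E·I) (SI units).
  Case 1: delta = (45770 × 2.018^3) / (48 × (2 × 10¹¹) × 0.0004003) = 9.788 × 10⁻⁵ m = 0.09788 mm
  Case 2: delta = (62350 × 2.05^3) / (48 × (2 × 10¹¹) × 0.0001314) = 0.0004258 m = 0.4258 mm
  Case 3: delta = (77320 × 8.2^3) / (48 × (2 × 10¹¹) × 0.0001403) = 0.03165 m = 31.65 mm
  Case 4: delta = (49660 × 3.047^3) / (48 × (2 × 10¹¹) × 0.0006349) = 0.0002305 m = 0.2305 mm
Ordering: 31.65 mm (case 3) > 0.4258 mm (case 2) > 0.2305 mm (case 4) > 0.09788 mm (case 1)
Final answer: 3, 2, 4, 1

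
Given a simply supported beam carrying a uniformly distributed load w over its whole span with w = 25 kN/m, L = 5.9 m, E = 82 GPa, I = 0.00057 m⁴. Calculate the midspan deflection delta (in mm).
Model: a simply supported beam carrying a uniformly distributed load w over its whole span, so delta = (5·w·L^4) / (384·E·I).
Convert to SI units:
  w = 25 kN/m = 25000 N/m
  E = 82 GPa = 8.2 × 10¹⁰ Pa
Substitute:
  delta = (5 × 25000 × 5.9^4) / (384 × (8.2 × 10¹⁰) × 0.00057)
  delta = 0.008439 m
Convert: delta = 0.008439 m = 8.439 mm
Final answer: delta = 8.439 mm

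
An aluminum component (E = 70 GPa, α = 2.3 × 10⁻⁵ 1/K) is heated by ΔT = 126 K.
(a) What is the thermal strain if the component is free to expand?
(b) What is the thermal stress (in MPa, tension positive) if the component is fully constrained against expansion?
(a) Free thermal strain ε_th = α·ΔT = (2.3 × 10⁻⁵) × 126 = 0.002898
(b) Fully constrained, the expansion is suppressed, so σ = -E·α·ΔT. Convert E = 70 GPa = 7 × 10¹⁰ Pa.
  σ = -(7 × 10¹⁰) × (2.3 × 10⁻⁵) × 126 = -2.029 × 10⁸ Pa = -202.9 MPa (compressive)
Final answer: (a) ε_th = 0.002898, (b) σ = -202.9 MPa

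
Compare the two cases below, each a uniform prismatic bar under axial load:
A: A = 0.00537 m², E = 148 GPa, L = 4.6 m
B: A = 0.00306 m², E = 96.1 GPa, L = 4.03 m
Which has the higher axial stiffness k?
Model: a uniform prismatic bar under axial load, so k = (A·E) / L (SI units).
  A: k = (0.00537 × (1.48 × 10¹¹)) / 4.6 = 1.728 × 10⁸ N/m = 172.8 MN/m
  B: k = (0.00306 × (9.61 × 10¹⁰)) / 4.03 = 7.297 × 10⁷ N/m = 72.97 MN/m
172.8 MN/m > 72.97 MN/m, so A is larger.
Final answer: A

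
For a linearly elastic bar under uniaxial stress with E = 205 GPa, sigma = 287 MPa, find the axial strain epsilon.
Model: a linearly elastic bar under uniaxial stress, so sigma = E·epsilon.
Solve for epsilon: epsilon = sigma / E.
Convert to SI units:
  E = 205 GPa = 2.05 × 10¹¹ Pa
  sigma = 287 MPa = 2.87 × 10⁸ Pa
Substitute:
  epsilon = (2.87 × 10⁸) / (2.05 × 10¹¹)
  epsilon = 0.0014
Final answer: epsilon = 0.0014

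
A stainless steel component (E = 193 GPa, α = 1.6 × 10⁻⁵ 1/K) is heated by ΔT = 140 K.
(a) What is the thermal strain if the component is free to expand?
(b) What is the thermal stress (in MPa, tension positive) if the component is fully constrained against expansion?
(a) Free thermal strain ε_th = α·ΔT = (1.6 × 10⁻⁵) × 140 = 0.00224
(b) Fully constrained, the expansion is suppressed, so σ = -E·α·ΔT. Convert E = 193 GPa = 1.93 × 10¹¹ Pa.
  σ = -(1.93 × 10¹¹) × (1.6 × 10⁻⁵) × 140 = -4.323 × 10⁸ Pa = -432.3 MPa (compressive)
Final answer: (a) ε_th = 0.00224, (b) σ = -432.3 MPa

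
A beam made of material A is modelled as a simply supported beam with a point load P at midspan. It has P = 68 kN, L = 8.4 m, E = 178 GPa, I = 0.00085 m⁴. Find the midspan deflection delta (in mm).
Model: a simply supported beam with a point load P at midspan, so delta = (P·L^3) / (48·E·I).
Convert to SI units:
  P = 68 kN = 68000 N
  E = 178 GPa = 1.78 × 10¹¹ Pa
Substitute:
  delta = (68000 × 8.4^3) / (48 × (1.78 × 10¹¹) × 0.00085)
  delta = 0.00555 m
Convert: delta = 0.00555 m = 5.55 mm
Final answer: delta = 5.55 mm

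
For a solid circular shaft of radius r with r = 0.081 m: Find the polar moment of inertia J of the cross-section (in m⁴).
Model: a solid circular shaft of radius r, so J = (π·r^4) / 2.
Substitute:
  J = (π × 0.081^4) / 2
  J = 6.762 × 10⁻⁵ m⁴
Final answer: J = 6.762 × 10⁻⁵ m⁴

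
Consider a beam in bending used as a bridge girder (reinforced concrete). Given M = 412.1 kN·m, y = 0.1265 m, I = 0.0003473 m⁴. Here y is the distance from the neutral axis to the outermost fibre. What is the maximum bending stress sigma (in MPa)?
Model: a beam in bending, so sigma = (M·y) / I.
Convert to SI units:
  M = 412.1 kN·m = 412100 N·m
Substitute:
  sigma = (412100 × 0.1265) / 0.0003473
  sigma = 1.501 × 10⁸ Pa
Convert: sigma = 1.501 × 10⁸ Pa = 150.1 MPa
Final answer: sigma = 150.1 MPa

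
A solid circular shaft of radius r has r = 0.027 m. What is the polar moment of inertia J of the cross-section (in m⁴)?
Model: a solid circular shaft of radius r, so J = (π·r^4) / 2.
Substitute:
  J = (π × 0.027^4) / 2
  J = 8.348 × 10⁻⁷ m⁴
Final answer: J = 8.348 × 10⁻⁷ m⁴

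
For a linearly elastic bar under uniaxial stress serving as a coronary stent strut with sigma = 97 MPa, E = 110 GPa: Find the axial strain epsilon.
Model: a linearly elastic bar under uniaxial stress, so epsilon = sigma / E.
Convert to SI units:
  sigma = 97 MPa = 9.7 × 10⁷ Pa
  E = 110 GPa = 1.1 × 10¹¹ Pa
Substitute:
  epsilon = (9.7 × 10⁷) / (1.1 × 10¹¹)
  epsilon = 0.0008818
Final answer: epsilon = 0.0008818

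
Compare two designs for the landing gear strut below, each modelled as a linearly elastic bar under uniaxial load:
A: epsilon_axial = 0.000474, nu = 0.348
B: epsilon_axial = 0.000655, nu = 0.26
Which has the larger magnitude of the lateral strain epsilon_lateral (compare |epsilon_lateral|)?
Model: a linearly elastic bar under uniaxial load, so epsilon_lateral = -nu·epsilon_axial (SI units).
  A: epsilon_lateral = -(0.348 × 0.000474) = -0.000165
  B: epsilon_lateral = -(0.26 × 0.000655) = -0.0001703
|epsilon_lateral|: A = 0.000165, B = 0.0001703, so B is larger in magnitude.
Final answer: B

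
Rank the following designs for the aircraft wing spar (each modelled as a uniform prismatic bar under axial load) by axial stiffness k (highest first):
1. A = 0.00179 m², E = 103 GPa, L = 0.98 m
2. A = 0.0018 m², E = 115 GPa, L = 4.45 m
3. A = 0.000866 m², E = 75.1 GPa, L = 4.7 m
Model: a uniform prismatic bar under axial load, so k = (A·E) / L (SI units).
  Case 1: k = (0.00179 × (1.03 × 10¹¹)) / 0.98 = 1.881 × 10⁸ N/m = 188.1 MN/m
  Case 2: k = (0.0018 × (1.15 × 10¹¹)) / 4.45 = 4.652 × 10⁷ N/m = 46.52 MN/m
  Case 3: k = (0.000866 × (7.51 × 10¹⁰)) / 4.7 = 1.384 × 10⁷ N/m = 13.84 MN/m
Ordering: 188.1 MN/m (case 1) > 46.52 MN/m (case 2) > 13.84 MN/m (case 3)
Final answer: 1, 2, 3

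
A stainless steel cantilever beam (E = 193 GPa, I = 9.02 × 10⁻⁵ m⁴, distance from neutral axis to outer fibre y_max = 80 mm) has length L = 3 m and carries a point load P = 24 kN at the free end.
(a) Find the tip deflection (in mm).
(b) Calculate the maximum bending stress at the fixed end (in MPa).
(a) Tip deflection of a cantilever with an end point load: δ = P·L^3 / (3·E·I). Convert P = 24 kN = 24000 N, E = 193 GPa = 1.93 × 10¹¹ Pa.
  δ = (24000 × 3^3) / (3 × (1.93 × 10¹¹) × (9.02 × 10⁻⁵)) = 0.01241 m = 12.41 mm
(b) Maximum bending moment at the fixed end: M = P·L = 24000 × 3 = 72000 N·m. Convert y_max = 80 mm = 0.08 m.
  σ = M·y_max / I = (72000 × 0.08) / (9.02 × 10⁻⁵) = 6.386 × 10⁷ Pa = 63.86 MPa
Final answer: (a) δ = 12.41 mm, (b) σ = 63.86 MPa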